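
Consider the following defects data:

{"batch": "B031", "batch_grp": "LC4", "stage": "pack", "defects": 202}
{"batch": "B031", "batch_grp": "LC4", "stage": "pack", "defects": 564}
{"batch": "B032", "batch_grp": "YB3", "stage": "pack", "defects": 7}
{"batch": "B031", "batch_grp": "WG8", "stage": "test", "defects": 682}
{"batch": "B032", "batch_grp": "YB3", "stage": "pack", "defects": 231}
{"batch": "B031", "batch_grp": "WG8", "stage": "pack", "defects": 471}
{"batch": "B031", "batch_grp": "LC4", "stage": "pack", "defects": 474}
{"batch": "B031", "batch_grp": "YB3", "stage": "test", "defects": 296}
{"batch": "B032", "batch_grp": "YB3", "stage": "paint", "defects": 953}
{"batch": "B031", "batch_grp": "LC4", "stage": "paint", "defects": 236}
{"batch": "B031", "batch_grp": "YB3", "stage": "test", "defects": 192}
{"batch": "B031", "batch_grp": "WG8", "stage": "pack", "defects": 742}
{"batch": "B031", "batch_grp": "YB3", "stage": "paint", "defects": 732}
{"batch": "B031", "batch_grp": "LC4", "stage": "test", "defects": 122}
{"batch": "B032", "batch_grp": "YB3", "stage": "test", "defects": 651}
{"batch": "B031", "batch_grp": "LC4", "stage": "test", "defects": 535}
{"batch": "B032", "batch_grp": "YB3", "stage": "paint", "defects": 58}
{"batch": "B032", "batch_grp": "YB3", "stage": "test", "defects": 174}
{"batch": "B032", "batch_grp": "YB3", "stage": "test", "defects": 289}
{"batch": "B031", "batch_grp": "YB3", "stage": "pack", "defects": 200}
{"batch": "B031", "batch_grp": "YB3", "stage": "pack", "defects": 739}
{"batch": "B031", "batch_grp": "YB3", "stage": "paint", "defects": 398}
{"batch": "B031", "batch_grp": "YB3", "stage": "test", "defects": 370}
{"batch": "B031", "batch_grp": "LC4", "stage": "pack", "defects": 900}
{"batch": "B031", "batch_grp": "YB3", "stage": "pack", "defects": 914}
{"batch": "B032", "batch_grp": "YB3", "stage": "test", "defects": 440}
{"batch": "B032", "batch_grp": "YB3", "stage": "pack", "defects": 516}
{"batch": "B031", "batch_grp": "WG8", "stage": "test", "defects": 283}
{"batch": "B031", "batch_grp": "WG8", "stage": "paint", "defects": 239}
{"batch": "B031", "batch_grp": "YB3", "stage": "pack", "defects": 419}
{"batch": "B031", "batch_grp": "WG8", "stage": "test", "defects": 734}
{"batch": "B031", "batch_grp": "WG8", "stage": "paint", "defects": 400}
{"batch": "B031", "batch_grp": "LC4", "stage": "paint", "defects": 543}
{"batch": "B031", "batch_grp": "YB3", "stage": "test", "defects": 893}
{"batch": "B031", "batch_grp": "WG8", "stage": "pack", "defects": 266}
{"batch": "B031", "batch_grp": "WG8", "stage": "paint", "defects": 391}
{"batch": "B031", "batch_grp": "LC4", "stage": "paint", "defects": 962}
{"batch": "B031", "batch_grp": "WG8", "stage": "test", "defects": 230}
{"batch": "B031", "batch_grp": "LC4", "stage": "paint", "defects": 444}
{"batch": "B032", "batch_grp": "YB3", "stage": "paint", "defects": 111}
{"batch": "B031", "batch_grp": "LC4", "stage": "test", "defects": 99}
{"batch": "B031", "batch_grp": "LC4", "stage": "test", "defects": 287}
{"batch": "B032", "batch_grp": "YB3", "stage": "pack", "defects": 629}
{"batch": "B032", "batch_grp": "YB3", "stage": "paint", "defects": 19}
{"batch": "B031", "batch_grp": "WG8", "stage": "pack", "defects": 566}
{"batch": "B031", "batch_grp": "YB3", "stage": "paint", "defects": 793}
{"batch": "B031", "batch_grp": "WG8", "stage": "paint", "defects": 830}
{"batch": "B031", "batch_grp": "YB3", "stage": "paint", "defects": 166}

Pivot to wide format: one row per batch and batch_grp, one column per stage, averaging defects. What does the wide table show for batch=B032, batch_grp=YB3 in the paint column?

285.25

Rows with batch=B032, batch_grp=YB3 and stage=paint: defects values are 953, 58, 111, 19.
(953 + 58 + 111 + 19) / 4 = 285.25.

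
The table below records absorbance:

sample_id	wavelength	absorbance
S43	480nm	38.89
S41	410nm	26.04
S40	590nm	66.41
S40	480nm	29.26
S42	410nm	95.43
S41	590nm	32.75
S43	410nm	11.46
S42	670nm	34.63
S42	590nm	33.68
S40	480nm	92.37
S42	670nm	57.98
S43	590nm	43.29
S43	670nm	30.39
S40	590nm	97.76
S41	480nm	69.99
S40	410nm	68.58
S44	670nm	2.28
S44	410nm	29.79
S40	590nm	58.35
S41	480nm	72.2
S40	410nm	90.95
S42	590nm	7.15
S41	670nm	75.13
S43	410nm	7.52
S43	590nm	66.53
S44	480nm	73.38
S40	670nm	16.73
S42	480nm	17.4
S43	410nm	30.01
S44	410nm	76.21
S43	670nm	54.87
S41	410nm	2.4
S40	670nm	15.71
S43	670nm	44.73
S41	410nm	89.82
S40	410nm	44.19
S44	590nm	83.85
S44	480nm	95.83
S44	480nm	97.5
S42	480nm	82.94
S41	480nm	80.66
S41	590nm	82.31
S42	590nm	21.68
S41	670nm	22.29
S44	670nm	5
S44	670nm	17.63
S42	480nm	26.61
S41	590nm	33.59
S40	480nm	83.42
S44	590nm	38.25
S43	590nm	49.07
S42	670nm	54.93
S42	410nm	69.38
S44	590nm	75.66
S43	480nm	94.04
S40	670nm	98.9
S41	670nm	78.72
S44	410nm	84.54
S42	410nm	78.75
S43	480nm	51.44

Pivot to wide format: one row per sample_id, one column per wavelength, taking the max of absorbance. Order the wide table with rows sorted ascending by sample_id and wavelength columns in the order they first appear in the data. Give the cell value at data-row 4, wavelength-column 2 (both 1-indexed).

30.01

With rows sorted ascending by sample_id, row 4 is sample_id=S43. wavelength columns in first-appearance order: 480nm, 410nm, 590nm, 670nm; column 2 is 410nm.
Long rows with sample_id=S43, wavelength=410nm: max(11.46, 7.52, 30.01) = 30.01.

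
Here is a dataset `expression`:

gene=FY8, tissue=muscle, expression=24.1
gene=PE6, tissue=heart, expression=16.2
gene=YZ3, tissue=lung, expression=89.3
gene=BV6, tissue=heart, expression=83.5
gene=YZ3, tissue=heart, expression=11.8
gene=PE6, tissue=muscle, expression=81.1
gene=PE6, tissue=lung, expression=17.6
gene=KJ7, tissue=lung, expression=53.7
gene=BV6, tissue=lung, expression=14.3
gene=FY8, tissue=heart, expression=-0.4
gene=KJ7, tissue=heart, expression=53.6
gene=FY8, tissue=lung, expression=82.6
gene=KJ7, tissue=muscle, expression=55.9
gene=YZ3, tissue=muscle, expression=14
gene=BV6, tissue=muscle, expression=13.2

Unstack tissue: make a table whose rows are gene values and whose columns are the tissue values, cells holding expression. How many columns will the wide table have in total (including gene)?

4

1 column for gene plus 3 distinct tissue values → 4 columns.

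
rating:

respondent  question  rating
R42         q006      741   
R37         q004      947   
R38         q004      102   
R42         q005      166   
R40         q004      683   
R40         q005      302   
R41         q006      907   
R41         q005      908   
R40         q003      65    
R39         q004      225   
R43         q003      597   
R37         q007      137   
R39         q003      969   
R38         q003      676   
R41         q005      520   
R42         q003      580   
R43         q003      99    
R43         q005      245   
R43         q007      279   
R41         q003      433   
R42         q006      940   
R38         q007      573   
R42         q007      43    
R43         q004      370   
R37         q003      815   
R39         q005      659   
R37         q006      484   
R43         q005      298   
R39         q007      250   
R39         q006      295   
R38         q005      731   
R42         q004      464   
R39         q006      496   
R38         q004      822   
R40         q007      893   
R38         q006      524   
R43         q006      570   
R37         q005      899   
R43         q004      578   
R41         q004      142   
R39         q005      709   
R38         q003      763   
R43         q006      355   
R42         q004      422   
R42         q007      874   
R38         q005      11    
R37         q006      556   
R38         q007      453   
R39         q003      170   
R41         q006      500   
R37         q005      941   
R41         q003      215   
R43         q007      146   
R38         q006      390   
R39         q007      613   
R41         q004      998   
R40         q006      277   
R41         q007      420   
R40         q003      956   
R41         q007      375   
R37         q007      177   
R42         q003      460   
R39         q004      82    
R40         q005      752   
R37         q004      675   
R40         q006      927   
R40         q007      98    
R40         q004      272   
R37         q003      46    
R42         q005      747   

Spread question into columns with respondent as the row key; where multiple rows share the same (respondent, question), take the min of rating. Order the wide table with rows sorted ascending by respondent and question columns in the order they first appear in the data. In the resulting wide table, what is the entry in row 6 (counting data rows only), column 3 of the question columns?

166

With rows sorted ascending by respondent, row 6 is respondent=R42. question columns in first-appearance order: q006, q004, q005, q003, q007; column 3 is q005.
Long rows with respondent=R42, question=q005: min(166, 747) = 166.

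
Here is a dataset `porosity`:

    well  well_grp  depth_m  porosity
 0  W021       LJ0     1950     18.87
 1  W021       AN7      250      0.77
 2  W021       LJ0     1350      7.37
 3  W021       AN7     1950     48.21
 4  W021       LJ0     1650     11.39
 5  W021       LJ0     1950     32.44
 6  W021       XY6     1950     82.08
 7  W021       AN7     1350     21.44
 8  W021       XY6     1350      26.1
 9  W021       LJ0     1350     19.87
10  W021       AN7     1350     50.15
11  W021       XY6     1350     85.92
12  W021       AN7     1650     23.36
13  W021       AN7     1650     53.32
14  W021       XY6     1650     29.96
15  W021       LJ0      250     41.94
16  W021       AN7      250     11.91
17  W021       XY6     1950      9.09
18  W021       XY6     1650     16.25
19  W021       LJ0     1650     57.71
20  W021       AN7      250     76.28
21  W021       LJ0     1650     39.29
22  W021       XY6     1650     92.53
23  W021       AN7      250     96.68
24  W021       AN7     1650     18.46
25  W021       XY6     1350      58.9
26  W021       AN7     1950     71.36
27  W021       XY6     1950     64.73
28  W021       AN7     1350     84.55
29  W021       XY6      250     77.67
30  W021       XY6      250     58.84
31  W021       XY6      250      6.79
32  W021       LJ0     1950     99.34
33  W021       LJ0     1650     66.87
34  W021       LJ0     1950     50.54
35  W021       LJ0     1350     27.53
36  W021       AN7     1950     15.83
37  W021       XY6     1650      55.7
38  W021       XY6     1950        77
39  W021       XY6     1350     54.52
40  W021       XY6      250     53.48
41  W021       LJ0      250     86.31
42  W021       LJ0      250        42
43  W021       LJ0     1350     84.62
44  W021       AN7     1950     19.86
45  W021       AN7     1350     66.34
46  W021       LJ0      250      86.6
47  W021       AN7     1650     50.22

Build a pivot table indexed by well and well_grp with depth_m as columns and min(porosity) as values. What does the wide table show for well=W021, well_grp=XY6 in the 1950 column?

9.09

Rows with well=W021, well_grp=XY6 and depth_m=1950: porosity values are 82.08, 9.09, 64.73, 77.
min(82.08, 9.09, 64.73, 77) = 9.09.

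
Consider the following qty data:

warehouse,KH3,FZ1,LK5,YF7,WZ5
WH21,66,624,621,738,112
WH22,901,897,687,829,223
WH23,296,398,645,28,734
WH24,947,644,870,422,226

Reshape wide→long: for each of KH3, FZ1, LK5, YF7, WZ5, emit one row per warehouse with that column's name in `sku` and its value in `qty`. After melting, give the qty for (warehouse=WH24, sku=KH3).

Unpivoting turns each (warehouse, wide-column) pair into one long row.
The wide cell at row WH24, column KH3 holds 947, so the long row (WH24, KH3) has qty=947.

947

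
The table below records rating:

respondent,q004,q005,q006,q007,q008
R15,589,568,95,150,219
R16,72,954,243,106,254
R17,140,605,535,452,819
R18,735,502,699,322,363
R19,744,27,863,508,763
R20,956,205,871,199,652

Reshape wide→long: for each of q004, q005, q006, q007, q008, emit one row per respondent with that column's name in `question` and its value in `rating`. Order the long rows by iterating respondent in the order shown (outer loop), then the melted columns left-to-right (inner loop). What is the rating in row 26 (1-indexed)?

30 rows total (6 × 5). Row 26: index ⌊(26-1)/5⌋ = 5 into respondent → R20; (26-1) mod 5 = 0 into the melted columns → q004.
So row 26 is (R20, q004, 956); rating = 956.

956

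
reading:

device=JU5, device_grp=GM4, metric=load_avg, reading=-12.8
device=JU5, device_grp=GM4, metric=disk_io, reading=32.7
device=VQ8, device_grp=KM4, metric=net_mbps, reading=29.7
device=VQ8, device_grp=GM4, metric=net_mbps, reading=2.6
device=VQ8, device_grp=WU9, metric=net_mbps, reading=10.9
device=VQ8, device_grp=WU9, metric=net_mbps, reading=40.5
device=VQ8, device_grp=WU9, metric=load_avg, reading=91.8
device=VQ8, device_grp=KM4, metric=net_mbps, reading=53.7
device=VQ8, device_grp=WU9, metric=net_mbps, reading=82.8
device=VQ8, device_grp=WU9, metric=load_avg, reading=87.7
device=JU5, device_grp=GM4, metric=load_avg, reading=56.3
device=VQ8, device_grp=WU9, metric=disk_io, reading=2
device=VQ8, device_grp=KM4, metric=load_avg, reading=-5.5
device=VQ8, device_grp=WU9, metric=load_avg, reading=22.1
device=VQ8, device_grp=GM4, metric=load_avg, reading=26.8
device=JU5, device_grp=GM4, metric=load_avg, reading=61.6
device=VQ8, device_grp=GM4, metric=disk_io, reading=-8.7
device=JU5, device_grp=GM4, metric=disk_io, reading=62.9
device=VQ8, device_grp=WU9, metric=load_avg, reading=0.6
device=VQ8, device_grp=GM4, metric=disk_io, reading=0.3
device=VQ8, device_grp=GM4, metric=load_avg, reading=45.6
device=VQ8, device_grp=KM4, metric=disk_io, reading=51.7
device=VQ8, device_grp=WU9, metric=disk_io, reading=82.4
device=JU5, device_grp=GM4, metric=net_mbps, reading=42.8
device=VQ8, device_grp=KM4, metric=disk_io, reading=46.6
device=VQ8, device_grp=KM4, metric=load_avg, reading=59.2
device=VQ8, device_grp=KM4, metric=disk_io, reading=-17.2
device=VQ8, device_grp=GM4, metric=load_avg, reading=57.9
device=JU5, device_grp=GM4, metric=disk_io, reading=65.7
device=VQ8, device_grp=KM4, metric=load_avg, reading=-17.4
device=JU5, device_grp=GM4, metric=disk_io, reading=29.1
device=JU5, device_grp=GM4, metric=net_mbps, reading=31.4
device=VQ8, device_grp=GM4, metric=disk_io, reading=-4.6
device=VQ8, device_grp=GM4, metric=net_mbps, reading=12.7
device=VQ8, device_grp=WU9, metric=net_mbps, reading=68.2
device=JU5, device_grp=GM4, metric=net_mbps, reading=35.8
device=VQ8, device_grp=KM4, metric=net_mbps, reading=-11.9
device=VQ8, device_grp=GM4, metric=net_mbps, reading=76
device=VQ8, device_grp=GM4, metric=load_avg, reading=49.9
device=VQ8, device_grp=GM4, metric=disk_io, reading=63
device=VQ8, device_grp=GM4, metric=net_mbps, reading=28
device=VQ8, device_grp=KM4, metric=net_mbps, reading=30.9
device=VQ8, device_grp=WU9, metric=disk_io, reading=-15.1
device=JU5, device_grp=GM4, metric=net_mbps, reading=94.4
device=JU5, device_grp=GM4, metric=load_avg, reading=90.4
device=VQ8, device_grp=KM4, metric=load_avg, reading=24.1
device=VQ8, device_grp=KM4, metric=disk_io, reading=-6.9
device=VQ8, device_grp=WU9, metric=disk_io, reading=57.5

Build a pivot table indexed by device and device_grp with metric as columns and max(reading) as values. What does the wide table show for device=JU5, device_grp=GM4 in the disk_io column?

65.7

Rows with device=JU5, device_grp=GM4 and metric=disk_io: reading values are 32.7, 62.9, 65.7, 29.1.
max(32.7, 62.9, 65.7, 29.1) = 65.7.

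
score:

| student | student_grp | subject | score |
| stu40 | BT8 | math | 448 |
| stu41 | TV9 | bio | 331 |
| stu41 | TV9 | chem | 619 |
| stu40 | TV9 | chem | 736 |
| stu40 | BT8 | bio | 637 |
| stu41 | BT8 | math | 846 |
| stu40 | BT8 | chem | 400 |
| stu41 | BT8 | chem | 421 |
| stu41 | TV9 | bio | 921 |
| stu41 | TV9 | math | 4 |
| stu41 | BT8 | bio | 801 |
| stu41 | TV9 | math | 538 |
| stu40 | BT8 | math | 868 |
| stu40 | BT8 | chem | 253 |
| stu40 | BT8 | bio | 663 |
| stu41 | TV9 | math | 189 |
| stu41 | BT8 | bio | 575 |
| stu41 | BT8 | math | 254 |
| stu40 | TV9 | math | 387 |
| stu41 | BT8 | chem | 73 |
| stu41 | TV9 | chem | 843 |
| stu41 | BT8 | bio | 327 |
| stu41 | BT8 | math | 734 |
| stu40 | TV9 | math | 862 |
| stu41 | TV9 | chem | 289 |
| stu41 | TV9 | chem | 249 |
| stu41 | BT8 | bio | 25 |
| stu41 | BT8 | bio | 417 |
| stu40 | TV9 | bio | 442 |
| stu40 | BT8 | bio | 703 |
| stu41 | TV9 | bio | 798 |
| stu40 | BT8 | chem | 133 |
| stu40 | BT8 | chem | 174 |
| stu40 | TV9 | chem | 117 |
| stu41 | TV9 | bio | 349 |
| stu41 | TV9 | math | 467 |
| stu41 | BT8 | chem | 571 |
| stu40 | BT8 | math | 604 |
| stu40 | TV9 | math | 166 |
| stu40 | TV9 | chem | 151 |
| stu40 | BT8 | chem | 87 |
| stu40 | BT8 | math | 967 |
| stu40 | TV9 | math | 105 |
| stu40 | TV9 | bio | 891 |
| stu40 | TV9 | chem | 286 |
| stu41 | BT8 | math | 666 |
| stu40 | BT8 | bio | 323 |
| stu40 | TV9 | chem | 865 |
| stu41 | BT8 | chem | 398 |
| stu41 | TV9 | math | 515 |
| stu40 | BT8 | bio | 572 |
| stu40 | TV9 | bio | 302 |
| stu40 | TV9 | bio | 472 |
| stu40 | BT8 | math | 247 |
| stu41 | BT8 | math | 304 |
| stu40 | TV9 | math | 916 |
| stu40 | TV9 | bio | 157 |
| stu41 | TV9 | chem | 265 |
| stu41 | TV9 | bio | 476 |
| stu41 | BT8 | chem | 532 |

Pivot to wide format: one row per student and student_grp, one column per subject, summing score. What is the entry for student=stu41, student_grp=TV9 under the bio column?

Rows with student=stu41, student_grp=TV9 and subject=bio: score values are 331, 921, 798, 349, 476.
331 + 921 + 798 + 349 + 476 = 2875.

2875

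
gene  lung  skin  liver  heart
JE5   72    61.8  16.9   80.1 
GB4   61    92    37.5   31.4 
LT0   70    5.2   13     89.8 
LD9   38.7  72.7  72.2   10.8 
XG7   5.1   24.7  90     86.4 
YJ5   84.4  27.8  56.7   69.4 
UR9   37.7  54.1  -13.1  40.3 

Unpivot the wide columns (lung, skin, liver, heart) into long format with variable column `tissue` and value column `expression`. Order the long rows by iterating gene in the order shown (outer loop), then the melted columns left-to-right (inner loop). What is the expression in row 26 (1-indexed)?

54.1

28 rows total (7 × 4). Row 26: index ⌊(26-1)/4⌋ = 6 into gene → UR9; (26-1) mod 4 = 1 into the melted columns → skin.
So row 26 is (UR9, skin, 54.1); expression = 54.1.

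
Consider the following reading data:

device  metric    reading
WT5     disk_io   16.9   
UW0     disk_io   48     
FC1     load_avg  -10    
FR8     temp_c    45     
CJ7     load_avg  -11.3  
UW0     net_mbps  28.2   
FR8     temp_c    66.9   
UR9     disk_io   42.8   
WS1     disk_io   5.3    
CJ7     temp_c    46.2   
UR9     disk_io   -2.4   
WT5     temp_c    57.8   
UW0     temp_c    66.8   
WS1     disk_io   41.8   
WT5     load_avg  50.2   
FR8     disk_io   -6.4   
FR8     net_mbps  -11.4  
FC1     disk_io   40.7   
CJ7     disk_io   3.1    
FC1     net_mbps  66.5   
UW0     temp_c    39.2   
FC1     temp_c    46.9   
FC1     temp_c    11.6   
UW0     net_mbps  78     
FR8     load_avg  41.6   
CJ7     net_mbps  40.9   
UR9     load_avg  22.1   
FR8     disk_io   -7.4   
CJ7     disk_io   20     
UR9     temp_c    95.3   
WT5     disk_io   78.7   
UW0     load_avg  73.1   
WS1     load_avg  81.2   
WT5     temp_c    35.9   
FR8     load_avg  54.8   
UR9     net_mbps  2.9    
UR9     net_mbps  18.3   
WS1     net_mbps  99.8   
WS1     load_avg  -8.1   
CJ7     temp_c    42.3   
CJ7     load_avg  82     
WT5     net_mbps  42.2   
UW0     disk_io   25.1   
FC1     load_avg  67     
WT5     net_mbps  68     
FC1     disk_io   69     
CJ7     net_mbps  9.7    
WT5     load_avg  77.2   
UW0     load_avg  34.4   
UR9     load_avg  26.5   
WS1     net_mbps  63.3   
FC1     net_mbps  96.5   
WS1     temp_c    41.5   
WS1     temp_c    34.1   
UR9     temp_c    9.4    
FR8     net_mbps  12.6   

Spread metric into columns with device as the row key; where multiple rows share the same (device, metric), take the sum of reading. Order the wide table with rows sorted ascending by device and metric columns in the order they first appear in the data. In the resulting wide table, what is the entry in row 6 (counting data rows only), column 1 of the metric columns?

With rows sorted ascending by device, row 6 is device=WS1. metric columns in first-appearance order: disk_io, load_avg, temp_c, net_mbps; column 1 is disk_io.
Long rows with device=WS1, metric=disk_io: 5.3 + 41.8 = 47.1.

47.1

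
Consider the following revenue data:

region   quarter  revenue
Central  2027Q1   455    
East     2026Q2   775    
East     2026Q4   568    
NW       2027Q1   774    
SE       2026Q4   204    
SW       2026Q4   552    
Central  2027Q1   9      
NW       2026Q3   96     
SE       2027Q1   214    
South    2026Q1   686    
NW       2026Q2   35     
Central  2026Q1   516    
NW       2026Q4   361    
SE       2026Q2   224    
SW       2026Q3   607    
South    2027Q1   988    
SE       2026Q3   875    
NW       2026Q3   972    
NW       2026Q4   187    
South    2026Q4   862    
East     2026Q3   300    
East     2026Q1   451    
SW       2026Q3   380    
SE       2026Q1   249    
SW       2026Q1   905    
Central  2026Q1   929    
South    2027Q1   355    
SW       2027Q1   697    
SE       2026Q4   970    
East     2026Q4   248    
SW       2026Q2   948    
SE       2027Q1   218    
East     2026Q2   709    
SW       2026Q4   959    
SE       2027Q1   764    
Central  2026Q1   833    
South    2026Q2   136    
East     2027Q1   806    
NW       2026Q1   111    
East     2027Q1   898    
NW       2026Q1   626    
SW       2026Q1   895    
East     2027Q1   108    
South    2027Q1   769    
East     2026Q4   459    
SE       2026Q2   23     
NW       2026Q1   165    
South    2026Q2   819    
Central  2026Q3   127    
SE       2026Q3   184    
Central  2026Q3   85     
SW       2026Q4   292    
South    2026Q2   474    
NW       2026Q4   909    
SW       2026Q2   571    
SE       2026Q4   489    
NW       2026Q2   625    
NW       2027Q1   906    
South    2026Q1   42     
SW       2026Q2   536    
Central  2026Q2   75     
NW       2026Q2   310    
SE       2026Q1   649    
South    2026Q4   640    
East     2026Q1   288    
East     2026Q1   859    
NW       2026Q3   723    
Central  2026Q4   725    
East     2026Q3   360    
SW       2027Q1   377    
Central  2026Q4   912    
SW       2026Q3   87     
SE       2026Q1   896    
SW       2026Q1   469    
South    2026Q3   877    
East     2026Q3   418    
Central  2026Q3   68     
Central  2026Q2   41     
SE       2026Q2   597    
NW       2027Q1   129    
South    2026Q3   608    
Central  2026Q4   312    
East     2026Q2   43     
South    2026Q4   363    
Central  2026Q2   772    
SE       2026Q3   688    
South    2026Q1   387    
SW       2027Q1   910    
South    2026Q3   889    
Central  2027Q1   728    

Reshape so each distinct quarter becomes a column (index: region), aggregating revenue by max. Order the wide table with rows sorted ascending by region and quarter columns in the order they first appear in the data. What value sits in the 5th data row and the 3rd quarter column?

With rows sorted ascending by region, row 5 is region=SW. quarter columns in first-appearance order: 2027Q1, 2026Q2, 2026Q4, 2026Q3, 2026Q1; column 3 is 2026Q4.
Long rows with region=SW, quarter=2026Q4: max(552, 959, 292) = 959.

959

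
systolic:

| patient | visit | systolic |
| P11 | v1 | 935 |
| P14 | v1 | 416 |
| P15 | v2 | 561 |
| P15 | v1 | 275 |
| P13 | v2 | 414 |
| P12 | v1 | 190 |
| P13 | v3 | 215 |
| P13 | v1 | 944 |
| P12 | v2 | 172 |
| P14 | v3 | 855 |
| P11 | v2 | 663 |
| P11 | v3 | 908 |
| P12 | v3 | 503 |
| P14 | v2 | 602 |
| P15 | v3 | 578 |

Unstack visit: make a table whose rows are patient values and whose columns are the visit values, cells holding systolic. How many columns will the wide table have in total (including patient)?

1 column for patient plus 3 distinct visit values → 4 columns.

4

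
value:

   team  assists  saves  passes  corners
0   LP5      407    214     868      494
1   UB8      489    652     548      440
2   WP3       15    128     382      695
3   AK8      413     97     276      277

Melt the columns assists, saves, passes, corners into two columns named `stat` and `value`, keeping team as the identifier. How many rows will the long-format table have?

16

4 team values × 4 melted columns = 16 rows.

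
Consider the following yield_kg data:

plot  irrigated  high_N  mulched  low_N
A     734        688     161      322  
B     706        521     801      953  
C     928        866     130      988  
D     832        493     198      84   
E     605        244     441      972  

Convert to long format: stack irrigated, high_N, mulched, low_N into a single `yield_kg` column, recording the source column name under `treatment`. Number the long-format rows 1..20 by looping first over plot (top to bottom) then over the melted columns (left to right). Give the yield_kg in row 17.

20 rows total (5 × 4). Row 17: index ⌊(17-1)/4⌋ = 4 into plot → E; (17-1) mod 4 = 0 into the melted columns → irrigated.
So row 17 is (E, irrigated, 605); yield_kg = 605.

605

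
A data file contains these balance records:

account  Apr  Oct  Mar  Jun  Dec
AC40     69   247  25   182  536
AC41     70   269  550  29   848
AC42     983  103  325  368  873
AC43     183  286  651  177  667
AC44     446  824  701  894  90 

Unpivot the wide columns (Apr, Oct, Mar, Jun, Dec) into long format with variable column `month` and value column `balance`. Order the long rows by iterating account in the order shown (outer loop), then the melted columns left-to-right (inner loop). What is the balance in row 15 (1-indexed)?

873

25 rows total (5 × 5). Row 15: index ⌊(15-1)/5⌋ = 2 into account → AC42; (15-1) mod 5 = 4 into the melted columns → Dec.
So row 15 is (AC42, Dec, 873); balance = 873.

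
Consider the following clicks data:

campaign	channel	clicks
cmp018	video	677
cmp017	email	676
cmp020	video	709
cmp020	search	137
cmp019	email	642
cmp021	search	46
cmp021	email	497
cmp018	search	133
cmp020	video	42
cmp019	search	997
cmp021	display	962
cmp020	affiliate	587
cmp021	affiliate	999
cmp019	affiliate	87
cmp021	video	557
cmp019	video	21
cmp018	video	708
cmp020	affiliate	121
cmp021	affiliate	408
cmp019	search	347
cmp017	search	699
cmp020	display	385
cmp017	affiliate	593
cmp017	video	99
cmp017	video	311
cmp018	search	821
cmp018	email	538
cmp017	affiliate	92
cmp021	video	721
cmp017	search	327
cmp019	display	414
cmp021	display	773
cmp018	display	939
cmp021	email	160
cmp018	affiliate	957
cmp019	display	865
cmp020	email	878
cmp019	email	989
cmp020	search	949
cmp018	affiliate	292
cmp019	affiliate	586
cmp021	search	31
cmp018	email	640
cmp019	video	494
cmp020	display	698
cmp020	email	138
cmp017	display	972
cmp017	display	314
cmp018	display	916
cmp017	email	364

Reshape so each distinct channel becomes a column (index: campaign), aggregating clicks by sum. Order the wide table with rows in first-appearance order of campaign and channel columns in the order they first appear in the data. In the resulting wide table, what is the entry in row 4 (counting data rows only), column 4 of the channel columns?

1279

With rows in first-appearance order of campaign, row 4 is campaign=cmp019. channel columns in first-appearance order: video, email, search, display, affiliate; column 4 is display.
Long rows with campaign=cmp019, channel=display: 414 + 865 = 1279.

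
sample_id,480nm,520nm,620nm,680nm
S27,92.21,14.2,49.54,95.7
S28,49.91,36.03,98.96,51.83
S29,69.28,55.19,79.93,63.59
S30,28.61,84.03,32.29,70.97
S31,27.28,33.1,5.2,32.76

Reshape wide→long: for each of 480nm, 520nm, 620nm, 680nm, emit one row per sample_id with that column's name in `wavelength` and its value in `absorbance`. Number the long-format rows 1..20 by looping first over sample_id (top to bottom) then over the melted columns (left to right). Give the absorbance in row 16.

70.97

20 rows total (5 × 4). Row 16: index ⌊(16-1)/4⌋ = 3 into sample_id → S30; (16-1) mod 4 = 3 into the melted columns → 680nm.
So row 16 is (S30, 680nm, 70.97); absorbance = 70.97.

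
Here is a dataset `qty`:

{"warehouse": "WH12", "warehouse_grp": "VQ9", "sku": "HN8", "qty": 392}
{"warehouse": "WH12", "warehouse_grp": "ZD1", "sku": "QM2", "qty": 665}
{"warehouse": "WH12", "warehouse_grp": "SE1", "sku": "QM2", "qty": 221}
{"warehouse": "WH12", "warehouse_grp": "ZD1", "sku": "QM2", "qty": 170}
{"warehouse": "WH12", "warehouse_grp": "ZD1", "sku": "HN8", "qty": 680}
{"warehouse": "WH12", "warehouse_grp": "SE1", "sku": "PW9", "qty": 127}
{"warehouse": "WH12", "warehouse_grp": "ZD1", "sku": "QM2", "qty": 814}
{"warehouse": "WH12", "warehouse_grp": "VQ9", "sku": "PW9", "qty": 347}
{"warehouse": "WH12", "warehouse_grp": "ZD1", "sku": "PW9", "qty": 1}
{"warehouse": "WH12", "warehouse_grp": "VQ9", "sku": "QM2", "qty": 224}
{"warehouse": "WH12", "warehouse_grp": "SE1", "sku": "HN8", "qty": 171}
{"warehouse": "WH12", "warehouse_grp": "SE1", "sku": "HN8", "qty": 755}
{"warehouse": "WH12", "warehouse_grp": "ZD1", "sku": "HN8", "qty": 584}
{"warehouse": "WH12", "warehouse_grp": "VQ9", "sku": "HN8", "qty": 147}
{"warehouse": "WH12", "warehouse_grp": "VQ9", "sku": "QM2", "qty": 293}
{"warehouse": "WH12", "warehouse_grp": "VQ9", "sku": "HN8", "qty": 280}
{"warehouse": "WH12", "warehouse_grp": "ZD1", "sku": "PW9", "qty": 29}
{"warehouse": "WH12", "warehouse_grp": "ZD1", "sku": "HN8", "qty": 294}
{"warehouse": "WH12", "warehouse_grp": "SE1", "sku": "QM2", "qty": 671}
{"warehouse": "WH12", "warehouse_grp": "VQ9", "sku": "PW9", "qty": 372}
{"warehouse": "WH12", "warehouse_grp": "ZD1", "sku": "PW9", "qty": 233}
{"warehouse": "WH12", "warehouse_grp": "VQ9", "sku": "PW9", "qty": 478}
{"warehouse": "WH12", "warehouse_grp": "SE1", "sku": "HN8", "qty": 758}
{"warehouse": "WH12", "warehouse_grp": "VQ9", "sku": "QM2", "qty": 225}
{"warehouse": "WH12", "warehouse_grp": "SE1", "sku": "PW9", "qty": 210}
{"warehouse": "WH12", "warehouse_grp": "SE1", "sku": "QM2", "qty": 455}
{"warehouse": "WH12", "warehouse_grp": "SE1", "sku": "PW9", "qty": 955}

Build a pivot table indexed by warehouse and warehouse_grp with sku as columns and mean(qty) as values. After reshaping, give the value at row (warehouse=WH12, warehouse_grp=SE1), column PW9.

Rows with warehouse=WH12, warehouse_grp=SE1 and sku=PW9: qty values are 127, 210, 955.
(127 + 210 + 955) / 3 = 430.67.

430.67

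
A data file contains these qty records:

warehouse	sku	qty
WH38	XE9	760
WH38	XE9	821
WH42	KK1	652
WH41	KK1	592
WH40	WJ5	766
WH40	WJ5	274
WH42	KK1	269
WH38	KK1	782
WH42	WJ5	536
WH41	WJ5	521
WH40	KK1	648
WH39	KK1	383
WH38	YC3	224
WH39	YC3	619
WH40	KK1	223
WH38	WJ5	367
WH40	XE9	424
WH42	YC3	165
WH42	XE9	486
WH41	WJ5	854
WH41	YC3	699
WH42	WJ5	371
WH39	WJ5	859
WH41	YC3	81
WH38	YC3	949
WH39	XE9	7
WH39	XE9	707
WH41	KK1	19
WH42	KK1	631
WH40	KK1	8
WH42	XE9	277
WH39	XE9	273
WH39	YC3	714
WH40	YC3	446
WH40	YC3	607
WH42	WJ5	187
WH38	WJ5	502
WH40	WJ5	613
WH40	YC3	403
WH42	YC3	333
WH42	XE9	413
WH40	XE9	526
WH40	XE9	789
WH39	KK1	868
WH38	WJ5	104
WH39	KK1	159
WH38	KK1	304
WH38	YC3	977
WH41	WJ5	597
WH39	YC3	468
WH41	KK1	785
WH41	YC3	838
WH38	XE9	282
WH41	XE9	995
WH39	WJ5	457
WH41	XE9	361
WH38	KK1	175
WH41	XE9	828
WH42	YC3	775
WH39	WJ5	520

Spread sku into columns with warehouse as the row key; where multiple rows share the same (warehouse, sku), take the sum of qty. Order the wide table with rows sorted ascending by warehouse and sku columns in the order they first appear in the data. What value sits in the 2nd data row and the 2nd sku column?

1410

With rows sorted ascending by warehouse, row 2 is warehouse=WH39. sku columns in first-appearance order: XE9, KK1, WJ5, YC3; column 2 is KK1.
Long rows with warehouse=WH39, sku=KK1: 383 + 868 + 159 = 1410.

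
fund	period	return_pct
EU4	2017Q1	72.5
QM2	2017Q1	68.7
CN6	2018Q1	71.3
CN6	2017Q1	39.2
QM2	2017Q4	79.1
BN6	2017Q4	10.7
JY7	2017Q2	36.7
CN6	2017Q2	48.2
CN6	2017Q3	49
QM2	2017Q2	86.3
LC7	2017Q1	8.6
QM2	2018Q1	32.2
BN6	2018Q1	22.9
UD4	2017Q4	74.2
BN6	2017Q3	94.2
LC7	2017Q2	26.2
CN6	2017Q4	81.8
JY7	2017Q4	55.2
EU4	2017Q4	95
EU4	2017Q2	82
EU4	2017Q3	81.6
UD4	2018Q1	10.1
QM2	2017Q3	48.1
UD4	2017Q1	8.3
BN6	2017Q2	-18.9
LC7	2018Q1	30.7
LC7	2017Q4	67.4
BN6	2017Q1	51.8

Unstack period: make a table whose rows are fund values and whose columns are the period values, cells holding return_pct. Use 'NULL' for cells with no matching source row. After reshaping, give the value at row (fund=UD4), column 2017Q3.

NULL

No long-format row has fund=UD4 and period=2017Q3, so the cell is NULL.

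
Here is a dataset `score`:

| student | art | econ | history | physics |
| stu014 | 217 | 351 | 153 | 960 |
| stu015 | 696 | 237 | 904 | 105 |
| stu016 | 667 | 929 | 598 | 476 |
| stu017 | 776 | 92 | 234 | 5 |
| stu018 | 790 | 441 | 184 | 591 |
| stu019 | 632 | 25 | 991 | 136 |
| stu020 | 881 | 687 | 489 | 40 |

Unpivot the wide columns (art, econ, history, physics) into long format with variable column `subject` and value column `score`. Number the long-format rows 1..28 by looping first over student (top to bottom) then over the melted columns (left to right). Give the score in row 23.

991

28 rows total (7 × 4). Row 23: index ⌊(23-1)/4⌋ = 5 into student → stu019; (23-1) mod 4 = 2 into the melted columns → history.
So row 23 is (stu019, history, 991); score = 991.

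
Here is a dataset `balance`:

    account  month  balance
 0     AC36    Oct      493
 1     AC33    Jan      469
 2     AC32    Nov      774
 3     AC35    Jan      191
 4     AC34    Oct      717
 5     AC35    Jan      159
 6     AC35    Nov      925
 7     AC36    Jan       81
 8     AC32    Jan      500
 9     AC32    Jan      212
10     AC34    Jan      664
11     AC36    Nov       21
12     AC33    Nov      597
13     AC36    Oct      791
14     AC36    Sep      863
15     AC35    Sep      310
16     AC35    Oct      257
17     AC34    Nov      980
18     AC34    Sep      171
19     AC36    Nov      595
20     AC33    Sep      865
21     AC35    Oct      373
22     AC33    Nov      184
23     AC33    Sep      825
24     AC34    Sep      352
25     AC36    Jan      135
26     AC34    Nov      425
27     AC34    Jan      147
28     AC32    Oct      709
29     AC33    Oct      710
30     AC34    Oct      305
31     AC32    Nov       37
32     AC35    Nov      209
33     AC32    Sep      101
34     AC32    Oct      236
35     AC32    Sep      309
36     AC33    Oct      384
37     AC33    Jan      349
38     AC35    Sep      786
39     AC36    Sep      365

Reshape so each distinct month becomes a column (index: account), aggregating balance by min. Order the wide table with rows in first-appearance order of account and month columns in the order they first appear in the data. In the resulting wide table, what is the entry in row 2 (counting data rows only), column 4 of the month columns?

825

With rows in first-appearance order of account, row 2 is account=AC33. month columns in first-appearance order: Oct, Jan, Nov, Sep; column 4 is Sep.
Long rows with account=AC33, month=Sep: min(865, 825) = 825.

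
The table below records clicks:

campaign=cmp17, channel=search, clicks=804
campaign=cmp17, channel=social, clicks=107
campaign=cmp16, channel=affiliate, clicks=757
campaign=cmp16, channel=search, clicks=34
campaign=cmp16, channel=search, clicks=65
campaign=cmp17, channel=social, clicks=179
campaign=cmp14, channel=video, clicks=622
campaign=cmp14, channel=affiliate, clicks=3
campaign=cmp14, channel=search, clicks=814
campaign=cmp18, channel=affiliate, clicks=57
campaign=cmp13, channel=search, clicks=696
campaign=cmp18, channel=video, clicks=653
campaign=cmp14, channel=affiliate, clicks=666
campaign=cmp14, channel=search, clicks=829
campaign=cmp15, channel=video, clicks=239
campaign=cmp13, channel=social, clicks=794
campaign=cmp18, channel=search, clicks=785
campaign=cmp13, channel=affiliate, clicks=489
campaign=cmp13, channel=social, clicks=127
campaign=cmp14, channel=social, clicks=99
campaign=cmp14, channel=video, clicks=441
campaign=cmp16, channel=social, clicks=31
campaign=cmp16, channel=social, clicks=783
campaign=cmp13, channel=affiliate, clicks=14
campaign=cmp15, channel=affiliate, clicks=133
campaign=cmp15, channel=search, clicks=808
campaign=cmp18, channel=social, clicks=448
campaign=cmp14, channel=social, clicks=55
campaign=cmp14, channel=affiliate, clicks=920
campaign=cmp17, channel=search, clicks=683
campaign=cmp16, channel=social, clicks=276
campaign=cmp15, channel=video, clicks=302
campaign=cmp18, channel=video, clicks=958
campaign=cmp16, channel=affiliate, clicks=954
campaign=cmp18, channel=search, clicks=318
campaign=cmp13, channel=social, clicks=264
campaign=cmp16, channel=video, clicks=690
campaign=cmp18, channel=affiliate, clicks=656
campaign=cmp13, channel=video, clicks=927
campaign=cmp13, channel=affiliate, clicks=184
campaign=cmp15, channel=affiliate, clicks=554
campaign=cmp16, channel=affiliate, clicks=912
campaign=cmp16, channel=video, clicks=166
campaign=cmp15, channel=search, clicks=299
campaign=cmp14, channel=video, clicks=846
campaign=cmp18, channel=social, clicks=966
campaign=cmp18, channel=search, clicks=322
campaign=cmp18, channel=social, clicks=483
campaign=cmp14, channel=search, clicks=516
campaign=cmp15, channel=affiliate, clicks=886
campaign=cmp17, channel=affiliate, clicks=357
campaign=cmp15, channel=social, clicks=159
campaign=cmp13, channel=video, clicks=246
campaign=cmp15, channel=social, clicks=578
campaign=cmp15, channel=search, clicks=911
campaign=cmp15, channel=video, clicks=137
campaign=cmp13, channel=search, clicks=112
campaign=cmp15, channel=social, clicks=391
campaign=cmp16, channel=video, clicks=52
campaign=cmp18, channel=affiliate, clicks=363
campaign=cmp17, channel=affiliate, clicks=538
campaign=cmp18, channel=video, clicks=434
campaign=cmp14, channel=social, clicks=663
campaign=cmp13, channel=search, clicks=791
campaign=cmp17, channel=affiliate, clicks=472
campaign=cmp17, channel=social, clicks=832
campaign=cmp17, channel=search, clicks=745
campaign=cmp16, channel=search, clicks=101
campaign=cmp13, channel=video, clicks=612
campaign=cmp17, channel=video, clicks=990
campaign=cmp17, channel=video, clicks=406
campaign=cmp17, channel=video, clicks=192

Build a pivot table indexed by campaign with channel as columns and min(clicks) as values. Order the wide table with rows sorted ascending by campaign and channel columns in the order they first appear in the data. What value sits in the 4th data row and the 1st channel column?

34

With rows sorted ascending by campaign, row 4 is campaign=cmp16. channel columns in first-appearance order: search, social, affiliate, video; column 1 is search.
Long rows with campaign=cmp16, channel=search: min(34, 65, 101) = 34.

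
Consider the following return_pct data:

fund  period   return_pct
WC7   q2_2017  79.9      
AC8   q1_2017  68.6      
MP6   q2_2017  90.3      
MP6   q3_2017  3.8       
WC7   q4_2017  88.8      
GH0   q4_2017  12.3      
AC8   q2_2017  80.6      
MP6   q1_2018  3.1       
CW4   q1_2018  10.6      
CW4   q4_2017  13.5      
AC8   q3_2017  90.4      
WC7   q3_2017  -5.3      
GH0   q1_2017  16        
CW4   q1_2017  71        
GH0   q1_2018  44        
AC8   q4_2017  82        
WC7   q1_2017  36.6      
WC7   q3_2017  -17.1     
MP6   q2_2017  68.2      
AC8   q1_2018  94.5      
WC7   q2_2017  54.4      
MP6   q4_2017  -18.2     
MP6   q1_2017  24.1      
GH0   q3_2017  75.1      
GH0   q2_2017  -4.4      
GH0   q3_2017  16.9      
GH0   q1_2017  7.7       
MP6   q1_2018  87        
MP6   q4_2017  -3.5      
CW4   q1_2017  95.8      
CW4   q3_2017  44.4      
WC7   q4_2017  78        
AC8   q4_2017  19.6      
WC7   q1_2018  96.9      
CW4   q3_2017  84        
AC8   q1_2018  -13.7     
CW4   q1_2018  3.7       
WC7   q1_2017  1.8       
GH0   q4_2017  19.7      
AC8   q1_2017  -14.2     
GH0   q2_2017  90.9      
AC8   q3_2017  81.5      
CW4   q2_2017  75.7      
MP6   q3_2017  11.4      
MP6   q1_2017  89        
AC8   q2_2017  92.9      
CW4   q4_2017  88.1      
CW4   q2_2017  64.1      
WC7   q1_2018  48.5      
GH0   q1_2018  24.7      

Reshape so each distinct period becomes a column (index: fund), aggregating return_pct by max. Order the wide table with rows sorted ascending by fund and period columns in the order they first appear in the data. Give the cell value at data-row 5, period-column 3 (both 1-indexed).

-5.3

With rows sorted ascending by fund, row 5 is fund=WC7. period columns in first-appearance order: q2_2017, q1_2017, q3_2017, q4_2017, q1_2018; column 3 is q3_2017.
Long rows with fund=WC7, period=q3_2017: max(-5.3, -17.1) = -5.3.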